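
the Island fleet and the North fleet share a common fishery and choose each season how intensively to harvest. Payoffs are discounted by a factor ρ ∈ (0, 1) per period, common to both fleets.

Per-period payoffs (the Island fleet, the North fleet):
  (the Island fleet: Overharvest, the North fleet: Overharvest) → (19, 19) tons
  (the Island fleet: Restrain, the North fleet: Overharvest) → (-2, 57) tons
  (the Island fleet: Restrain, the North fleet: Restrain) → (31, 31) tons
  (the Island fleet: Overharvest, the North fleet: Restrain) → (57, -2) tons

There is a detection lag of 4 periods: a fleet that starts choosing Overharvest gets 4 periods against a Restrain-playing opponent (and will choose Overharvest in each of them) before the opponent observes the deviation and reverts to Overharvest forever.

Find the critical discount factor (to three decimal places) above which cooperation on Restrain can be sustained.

0.909

A deviator earns 57 for 4 periods, then 19 forever; cooperating earns 31 forever. Multiplying the IC by (1−ρ):
31 ≥ 57(1−ρ^4) + 19ρ^4, so 38·ρ^4 ≥ 26 and ρ^4 ≥ 13/19.
ρ ≥ (13/19)^(1/4) ≈ 0.909.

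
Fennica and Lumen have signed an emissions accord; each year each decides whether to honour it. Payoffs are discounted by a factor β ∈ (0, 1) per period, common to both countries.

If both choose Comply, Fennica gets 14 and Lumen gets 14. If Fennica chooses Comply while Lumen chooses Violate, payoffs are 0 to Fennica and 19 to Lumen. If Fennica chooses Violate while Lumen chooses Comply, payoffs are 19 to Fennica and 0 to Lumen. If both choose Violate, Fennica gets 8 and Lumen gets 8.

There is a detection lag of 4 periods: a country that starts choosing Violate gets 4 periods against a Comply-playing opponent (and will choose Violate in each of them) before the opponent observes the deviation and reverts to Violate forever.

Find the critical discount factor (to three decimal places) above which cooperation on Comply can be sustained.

0.821

Deviating for the 4 undetected periods gains 19−14 = 5 per period over cooperation, then loses 14−8 = 6 per period forever once punishment starts.
Gain: 5(1 + β + … + β^3); loss: 6·β^4/(1−β).
No profitable deviation ⇔ 5(1−β^4) ≤ 6·β^4, i.e. β^4 ≥ 5/(5+6) = 5/11.
Hence β ≥ (5/11)^(1/4) ≈ 0.821.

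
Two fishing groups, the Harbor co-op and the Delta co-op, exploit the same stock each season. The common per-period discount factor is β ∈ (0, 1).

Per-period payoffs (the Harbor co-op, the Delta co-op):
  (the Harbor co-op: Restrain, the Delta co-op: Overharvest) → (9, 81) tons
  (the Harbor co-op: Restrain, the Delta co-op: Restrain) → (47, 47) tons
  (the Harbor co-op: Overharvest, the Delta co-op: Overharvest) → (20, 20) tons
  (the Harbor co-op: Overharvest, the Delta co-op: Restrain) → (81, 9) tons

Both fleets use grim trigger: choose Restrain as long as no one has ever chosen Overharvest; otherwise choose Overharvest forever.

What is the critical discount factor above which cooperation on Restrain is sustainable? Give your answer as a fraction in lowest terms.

Cooperation forever yields 47 each period: 47/(1−β).
Deviating yields 81 once, then 20 forever: 81 + 20β/(1−β).
No profitable deviation requires 47/(1−β) ≥ 81 + 20β/(1−β).
Multiplying by (1−β): 47 ≥ 81(1−β) + 20β = 81 − 61β.
So 61β ≥ 34, i.e. β ≥ 34/61.

34/61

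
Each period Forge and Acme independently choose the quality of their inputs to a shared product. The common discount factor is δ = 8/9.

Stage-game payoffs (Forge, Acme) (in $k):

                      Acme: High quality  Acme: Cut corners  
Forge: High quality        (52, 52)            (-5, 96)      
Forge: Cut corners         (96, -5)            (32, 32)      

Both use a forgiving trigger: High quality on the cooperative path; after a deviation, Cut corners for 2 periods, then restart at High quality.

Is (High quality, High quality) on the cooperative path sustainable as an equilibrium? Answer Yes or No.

No

Comparing payoff streams over the 3 periods until play realigns: cooperate → 52(1+δ+…+δ^2); deviate → 96 + 32(δ+…+δ^2).
Cooperation is sustained iff (52−32)(δ+…+δ^2) ≥ 96−52.
δ+…+δ^2 = 8/9·(1−(8/9)^2)/(1−8/9) = 1.6790, and (96−52)/(52−32) = 2.2000.
1.6790 < 2.2000, so cooperation is not sustainable.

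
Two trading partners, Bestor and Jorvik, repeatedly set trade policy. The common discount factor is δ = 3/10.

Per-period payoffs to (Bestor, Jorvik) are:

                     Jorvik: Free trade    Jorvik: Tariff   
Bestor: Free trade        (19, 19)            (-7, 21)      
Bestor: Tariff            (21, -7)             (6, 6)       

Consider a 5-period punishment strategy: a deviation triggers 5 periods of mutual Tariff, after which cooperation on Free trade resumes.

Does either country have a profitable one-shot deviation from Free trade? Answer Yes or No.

IC: δ+…+δ^5 ≥ (21−19)/(19−6) = 2/13.
At δ = 3/10: partial sum = 0.4275 ≥ 0.1538. Cooperation sustainable.

No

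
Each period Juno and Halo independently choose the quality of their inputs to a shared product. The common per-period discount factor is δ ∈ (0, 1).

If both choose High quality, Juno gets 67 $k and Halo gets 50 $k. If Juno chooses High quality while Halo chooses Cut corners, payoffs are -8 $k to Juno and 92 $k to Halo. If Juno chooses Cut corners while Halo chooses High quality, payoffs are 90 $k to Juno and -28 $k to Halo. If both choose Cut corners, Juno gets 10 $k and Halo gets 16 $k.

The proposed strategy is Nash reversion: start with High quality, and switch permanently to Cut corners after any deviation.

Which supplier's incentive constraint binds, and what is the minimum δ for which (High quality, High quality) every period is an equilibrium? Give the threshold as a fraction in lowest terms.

Juno: cooperation gives 67 each period; deviation gives 90 once then 10 forever.
  67/(1−δ) ≥ 90 + 10δ/(1−δ) ⇒ δ ≥ 23/80.
Halo: cooperation gives 50 each period; deviation gives 92 once then 16 forever.
  δ ≥ 42/76 = 21/38.
Both must hold, so the binding constraint is Halo's: δ ≥ 21/38.

Halo; δ ≥ 21/38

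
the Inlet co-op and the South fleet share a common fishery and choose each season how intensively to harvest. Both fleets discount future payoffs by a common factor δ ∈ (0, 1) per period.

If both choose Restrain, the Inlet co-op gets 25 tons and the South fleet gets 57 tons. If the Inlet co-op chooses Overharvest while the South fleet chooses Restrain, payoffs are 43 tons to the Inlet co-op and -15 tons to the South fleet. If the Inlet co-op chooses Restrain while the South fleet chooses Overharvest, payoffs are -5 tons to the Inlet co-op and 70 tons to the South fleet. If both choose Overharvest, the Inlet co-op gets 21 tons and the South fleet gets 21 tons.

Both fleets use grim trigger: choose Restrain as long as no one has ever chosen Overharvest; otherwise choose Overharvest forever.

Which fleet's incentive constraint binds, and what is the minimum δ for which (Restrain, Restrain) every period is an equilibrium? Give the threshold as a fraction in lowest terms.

the Inlet co-op's threshold: (43−25)/(43−21) = 9/11.
the South fleet's threshold: (70−57)/(70−21) = 13/49.
9/11 > 13/49, so the Inlet co-op binds and δ* = 9/11.

the Inlet co-op; δ ≥ 9/11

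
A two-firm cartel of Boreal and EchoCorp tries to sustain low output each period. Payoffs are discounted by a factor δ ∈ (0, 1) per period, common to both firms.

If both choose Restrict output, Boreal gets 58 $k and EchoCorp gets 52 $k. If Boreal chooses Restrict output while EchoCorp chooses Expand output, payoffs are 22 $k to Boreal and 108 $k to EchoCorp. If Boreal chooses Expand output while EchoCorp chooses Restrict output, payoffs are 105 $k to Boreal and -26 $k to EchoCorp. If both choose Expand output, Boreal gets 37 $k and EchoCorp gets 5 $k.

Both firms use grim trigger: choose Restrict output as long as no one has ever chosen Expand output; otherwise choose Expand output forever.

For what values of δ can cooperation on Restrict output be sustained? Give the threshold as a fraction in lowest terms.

47/68

Boreal: cooperation gives 58 each period; deviation gives 105 once then 37 forever.
  58/(1−δ) ≥ 105 + 37δ/(1−δ) ⇒ δ ≥ 47/68.
EchoCorp: cooperation gives 52 each period; deviation gives 108 once then 5 forever.
  δ ≥ 56/103.
Both must hold, so the binding constraint is Boreal's: δ ≥ 47/68.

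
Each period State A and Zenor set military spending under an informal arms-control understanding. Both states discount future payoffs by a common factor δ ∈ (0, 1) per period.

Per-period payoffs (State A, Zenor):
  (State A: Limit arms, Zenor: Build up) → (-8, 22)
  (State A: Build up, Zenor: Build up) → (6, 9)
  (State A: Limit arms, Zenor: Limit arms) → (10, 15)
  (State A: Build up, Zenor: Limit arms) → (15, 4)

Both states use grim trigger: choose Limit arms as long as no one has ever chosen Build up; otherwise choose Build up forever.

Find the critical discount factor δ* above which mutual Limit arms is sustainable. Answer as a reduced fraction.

5/9

For State A: deviation gain 15−10 = 5, per-period punishment loss 10−6 = 4. IC gives δ ≥ 5/9.
For Zenor: gain 7, loss 6 per period, so δ ≥ 7/13.
The tighter constraint is State A's, so cooperation needs δ ≥ 5/9.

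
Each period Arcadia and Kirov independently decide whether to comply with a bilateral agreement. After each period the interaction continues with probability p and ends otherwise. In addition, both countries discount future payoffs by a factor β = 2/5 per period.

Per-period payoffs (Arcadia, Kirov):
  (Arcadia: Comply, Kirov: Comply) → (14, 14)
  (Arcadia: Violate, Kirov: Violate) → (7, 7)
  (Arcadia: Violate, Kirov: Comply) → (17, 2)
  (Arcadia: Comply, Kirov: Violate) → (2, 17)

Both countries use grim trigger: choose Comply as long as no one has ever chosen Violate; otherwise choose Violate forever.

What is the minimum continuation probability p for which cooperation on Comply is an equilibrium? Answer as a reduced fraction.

3/4

With continuation probability p and discount β, the effective per-period discount factor is βp.
Grim-trigger IC: βp ≥ (17−14)/(17−7) = 3/10.
So p ≥ (3/10)/(2/5) = 3/4.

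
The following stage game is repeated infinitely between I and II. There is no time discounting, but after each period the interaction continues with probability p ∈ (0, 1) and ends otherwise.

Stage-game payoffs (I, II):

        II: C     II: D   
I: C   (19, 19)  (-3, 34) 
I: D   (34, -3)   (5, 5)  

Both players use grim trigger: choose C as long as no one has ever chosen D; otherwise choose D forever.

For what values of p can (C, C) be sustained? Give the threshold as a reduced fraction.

With no time discounting, the continuation probability p plays the role of the discount factor.
Grim-trigger IC: 19/(1−p) ≥ 34 + 5p/(1−p) ⇒ p ≥ (34−19)/(34−5) = 15/29.

15/29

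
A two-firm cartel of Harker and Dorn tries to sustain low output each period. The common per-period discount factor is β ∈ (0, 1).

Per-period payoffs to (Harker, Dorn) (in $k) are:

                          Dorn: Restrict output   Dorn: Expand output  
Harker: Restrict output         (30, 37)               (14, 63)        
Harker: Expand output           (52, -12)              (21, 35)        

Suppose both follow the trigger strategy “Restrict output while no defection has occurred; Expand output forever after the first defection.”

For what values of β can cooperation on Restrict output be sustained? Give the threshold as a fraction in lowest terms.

13/14

Harker: cooperation gives 30 each period; deviation gives 52 once then 21 forever.
  30/(1−β) ≥ 52 + 21β/(1−β) ⇒ β ≥ 22/31.
Dorn: cooperation gives 37 each period; deviation gives 63 once then 35 forever.
  β ≥ 26/28 = 13/14.
Both must hold, so the binding constraint is Dorn's: β ≥ 13/14.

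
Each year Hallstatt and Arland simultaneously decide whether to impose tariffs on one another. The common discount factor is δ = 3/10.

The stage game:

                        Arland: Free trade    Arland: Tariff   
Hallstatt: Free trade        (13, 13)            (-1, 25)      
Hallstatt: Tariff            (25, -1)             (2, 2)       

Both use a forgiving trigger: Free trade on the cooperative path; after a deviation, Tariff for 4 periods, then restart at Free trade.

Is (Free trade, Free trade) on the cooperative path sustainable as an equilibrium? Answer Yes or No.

No

A one-shot deviation gives 25 now, then 2 for 4 periods, then back to 13.
Gain from deviating: (25−13) today; loss: (13−2) in each of the next 4 periods.
No-deviation condition: (13−2)(δ+…+δ^4) ≥ 25−13, i.e. δ+…+δ^4 ≥ 12/11.
At δ = 3/10: δ+…+δ^4 = 0.4251 < 1.0909.
So cooperation is not sustainable.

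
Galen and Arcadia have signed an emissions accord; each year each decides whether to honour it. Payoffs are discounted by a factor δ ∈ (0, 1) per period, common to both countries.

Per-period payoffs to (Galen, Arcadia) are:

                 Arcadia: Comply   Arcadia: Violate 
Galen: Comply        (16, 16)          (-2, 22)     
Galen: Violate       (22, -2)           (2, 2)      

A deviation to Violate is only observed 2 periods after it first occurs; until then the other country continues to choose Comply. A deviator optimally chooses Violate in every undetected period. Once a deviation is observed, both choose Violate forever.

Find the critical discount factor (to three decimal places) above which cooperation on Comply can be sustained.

A deviator earns 22 for 2 periods, then 2 forever; cooperating earns 16 forever. Multiplying the IC by (1−δ):
16 ≥ 22(1−δ^2) + 2δ^2, so 20·δ^2 ≥ 6 and δ^2 ≥ 3/10.
δ ≥ (3/10)^(1/2) ≈ 0.548.

0.548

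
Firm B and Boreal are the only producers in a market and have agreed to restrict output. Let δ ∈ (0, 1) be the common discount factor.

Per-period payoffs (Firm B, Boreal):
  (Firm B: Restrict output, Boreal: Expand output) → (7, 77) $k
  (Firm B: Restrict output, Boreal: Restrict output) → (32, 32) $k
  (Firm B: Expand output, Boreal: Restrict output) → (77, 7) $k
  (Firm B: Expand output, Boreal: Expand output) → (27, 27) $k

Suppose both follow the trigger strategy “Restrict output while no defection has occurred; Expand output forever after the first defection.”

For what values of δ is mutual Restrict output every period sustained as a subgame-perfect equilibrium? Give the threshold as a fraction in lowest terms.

9/10

Cooperation forever yields 32 each period: 32/(1−δ).
Deviating yields 77 once, then 27 forever: 77 + 27δ/(1−δ).
No profitable deviation requires 32/(1−δ) ≥ 77 + 27δ/(1−δ).
Multiplying by (1−δ): 32 ≥ 77(1−δ) + 27δ = 77 − 50δ.
So 50δ ≥ 45, i.e. δ ≥ 45/50 = 9/10.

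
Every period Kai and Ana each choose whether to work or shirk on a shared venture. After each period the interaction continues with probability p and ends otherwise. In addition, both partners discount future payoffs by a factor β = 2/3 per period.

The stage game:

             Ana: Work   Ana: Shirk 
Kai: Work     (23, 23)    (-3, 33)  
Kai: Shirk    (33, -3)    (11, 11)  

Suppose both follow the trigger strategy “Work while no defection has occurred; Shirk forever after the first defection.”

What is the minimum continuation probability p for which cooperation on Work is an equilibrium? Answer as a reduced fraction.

With continuation probability p and discount β, the effective per-period discount factor is βp.
Grim-trigger IC: βp ≥ (33−23)/(33−11) = 5/11.
So p ≥ (5/11)/(2/3) = 15/22.

15/22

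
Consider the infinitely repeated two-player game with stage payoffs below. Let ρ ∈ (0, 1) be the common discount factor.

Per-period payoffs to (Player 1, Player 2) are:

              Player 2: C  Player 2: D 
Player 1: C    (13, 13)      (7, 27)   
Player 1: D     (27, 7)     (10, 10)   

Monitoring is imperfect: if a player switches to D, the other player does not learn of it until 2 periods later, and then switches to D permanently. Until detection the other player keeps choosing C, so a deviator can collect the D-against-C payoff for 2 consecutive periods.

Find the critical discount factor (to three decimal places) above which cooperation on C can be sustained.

A deviator earns 27 for 2 periods, then 10 forever; cooperating earns 13 forever. Multiplying the IC by (1−ρ):
13 ≥ 27(1−ρ^2) + 10ρ^2, so 17·ρ^2 ≥ 14 and ρ^2 ≥ 14/17.
ρ ≥ (14/17)^(1/2) ≈ 0.907.

0.907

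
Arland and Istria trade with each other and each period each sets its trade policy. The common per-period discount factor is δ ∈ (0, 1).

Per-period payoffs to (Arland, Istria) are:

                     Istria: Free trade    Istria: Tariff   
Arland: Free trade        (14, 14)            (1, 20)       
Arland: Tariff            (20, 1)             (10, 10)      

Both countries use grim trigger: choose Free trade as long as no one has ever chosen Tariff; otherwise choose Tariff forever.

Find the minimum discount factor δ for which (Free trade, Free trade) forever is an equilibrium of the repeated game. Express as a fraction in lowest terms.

3/5

Cooperation forever yields 14 each period: 14/(1−δ).
Deviating yields 20 once, then 10 forever: 20 + 10δ/(1−δ).
No profitable deviation requires 14/(1−δ) ≥ 20 + 10δ/(1−δ).
Multiplying by (1−δ): 14 ≥ 20(1−δ) + 10δ = 20 − 10δ.
So 10δ ≥ 6, i.e. δ ≥ 6/10 = 3/5.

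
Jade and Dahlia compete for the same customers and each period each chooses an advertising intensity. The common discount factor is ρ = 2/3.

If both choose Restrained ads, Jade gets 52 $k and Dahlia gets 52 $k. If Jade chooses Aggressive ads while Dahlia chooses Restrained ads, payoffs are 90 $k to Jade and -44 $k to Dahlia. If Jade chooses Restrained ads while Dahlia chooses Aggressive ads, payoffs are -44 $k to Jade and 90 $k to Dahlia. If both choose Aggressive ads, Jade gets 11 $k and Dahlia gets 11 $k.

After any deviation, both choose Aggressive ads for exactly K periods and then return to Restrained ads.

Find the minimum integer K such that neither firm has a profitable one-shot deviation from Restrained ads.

2

Need Σ_{k=1}^{K} ρ^k ≥ (90−52)/(52−11) = 0.9268 at ρ = 2/3.
At K = 1 the sum is 0.6667 < 0.9268; at K = 2 it is 1.1111 ≥ 0.9268.
So the minimum punishment length is K = 2.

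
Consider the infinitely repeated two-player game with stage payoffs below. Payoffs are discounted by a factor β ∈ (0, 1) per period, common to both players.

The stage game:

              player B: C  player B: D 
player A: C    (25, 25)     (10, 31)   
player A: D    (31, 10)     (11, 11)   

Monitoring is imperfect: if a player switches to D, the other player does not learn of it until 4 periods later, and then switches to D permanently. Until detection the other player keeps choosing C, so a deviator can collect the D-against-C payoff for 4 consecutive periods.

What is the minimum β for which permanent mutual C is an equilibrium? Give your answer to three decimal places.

Deviating for the 4 undetected periods gains 31−25 = 6 per period over cooperation, then loses 25−11 = 14 per period forever once punishment starts.
Gain: 6(1 + β + … + β^3); loss: 14·β^4/(1−β).
No profitable deviation ⇔ 6(1−β^4) ≤ 14·β^4, i.e. β^4 ≥ 6/(6+14) = 3/10.
Hence β ≥ (3/10)^(1/4) ≈ 0.740.

0.740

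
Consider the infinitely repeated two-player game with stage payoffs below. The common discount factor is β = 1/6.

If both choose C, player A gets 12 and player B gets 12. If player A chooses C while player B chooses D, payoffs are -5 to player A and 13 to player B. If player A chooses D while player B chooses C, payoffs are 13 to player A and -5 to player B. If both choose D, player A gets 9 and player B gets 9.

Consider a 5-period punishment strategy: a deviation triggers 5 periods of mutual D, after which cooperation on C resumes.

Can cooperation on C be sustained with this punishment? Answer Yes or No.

No

IC: β+…+β^5 ≥ (13−12)/(12−9) = 1/3.
At β = 1/6: partial sum = 0.2000 < 0.3333. Cooperation not sustainable.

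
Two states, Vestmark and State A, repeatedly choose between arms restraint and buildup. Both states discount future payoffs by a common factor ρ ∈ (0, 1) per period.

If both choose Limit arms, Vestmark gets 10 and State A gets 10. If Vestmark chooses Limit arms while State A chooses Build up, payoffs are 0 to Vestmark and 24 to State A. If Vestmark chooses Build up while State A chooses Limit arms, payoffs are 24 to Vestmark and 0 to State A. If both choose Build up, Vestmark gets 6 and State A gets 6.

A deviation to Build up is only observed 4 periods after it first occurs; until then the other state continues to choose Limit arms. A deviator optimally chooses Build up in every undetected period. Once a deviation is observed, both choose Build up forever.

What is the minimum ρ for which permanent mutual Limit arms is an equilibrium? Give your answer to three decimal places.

0.939

A deviator earns 24 for 4 periods, then 6 forever; cooperating earns 10 forever. Multiplying the IC by (1−ρ):
10 ≥ 24(1−ρ^4) + 6ρ^4, so 18·ρ^4 ≥ 14 and ρ^4 ≥ 7/9.
ρ ≥ (7/9)^(1/4) ≈ 0.939.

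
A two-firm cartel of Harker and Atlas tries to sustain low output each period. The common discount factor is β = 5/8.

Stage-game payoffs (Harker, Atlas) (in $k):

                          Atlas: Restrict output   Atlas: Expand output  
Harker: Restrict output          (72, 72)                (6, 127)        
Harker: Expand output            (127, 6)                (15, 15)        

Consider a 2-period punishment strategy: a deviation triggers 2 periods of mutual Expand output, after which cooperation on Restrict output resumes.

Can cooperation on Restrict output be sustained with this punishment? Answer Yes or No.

Yes

IC: β+…+β^2 ≥ (127−72)/(72−15) = 55/57.
At β = 5/8: partial sum = 1.0156 ≥ 0.9649. Cooperation sustainable.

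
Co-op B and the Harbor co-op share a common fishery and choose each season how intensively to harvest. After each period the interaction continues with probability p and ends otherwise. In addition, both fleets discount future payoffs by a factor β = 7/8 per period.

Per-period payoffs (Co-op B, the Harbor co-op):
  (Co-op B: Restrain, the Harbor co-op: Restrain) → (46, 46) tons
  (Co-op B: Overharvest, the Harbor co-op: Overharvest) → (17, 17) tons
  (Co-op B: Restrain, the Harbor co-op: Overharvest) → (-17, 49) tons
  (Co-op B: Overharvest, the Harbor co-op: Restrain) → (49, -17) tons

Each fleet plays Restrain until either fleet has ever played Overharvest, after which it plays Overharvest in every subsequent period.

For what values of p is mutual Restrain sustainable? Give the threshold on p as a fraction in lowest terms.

With continuation probability p and discount β, the effective per-period discount factor is βp.
Grim-trigger IC: βp ≥ (49−46)/(49−17) = 3/32.
So p ≥ (3/32)/(7/8) = 3/28.

3/28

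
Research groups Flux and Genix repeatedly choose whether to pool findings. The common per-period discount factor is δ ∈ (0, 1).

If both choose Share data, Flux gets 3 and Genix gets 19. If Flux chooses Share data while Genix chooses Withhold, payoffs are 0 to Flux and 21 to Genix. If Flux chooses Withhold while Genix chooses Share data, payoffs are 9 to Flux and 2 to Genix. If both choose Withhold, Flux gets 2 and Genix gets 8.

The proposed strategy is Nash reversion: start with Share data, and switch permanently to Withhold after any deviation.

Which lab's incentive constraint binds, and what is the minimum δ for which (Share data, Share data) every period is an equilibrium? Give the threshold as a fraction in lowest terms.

Flux; δ ≥ 6/7

Flux's threshold: (9−3)/(9−2) = 6/7.
Genix's threshold: (21−19)/(21−8) = 2/13.
6/7 > 2/13, so Flux binds and δ* = 6/7.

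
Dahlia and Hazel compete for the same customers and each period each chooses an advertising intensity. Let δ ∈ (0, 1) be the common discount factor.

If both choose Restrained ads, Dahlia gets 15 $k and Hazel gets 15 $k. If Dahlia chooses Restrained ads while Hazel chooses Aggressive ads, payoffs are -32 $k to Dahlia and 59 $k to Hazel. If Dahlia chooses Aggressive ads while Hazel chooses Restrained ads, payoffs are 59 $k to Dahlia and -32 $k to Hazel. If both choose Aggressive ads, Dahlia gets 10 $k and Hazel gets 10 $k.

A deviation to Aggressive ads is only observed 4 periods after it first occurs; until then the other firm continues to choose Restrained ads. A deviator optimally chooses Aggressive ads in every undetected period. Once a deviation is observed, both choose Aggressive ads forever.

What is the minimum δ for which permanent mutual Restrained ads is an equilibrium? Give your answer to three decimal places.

0.973

The best deviation is to choose Aggressive ads for all 4 undetected periods, earning 59 each, then 10 forever once detected.
Deviation value: 59(1−δ^4)/(1−δ) + 10δ^4/(1−δ); cooperation value: 15/(1−δ).
IC: 15 ≥ 59(1−δ^4) + 10δ^4 = 59 − 49δ^4.
So δ^4 ≥ 44/49, giving δ ≥ (44/49)^(1/4) ≈ 0.973.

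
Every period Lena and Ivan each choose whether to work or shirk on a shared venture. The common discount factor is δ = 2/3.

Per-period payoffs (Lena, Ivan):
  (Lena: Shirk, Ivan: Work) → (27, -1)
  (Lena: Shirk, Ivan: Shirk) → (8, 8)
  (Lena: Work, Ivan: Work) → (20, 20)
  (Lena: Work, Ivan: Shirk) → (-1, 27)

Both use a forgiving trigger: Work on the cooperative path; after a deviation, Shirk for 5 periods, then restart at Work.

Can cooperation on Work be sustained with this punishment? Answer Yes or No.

Comparing payoff streams over the 6 periods until play realigns: cooperate → 20(1+δ+…+δ^5); deviate → 27 + 8(δ+…+δ^5).
Cooperation is sustained iff (20−8)(δ+…+δ^5) ≥ 27−20.
δ+…+δ^5 = 2/3·(1−(2/3)^5)/(1−2/3) = 1.7366, and (27−20)/(20−8) = 0.5833.
1.7366 ≥ 0.5833, so cooperation is sustainable.

Yes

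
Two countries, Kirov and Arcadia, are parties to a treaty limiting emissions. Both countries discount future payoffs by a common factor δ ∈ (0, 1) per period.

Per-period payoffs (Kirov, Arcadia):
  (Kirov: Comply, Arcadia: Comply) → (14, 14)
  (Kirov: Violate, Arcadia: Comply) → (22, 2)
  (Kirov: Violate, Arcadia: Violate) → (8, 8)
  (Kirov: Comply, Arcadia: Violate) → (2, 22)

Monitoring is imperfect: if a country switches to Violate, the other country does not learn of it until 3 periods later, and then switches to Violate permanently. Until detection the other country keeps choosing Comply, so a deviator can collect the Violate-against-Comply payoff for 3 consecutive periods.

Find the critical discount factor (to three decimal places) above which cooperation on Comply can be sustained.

A deviator earns 22 for 3 periods, then 8 forever; cooperating earns 14 forever. Multiplying the IC by (1−δ):
14 ≥ 22(1−δ^3) + 8δ^3, so 14·δ^3 ≥ 8 and δ^3 ≥ 4/7.
δ ≥ (4/7)^(1/3) ≈ 0.830.

0.830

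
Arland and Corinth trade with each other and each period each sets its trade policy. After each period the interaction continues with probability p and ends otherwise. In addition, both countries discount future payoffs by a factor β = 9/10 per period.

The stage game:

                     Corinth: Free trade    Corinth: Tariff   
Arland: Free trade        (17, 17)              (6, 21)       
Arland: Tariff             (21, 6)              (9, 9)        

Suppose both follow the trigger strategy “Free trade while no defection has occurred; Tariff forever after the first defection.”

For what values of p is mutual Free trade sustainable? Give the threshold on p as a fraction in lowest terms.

10/27

With continuation probability p and discount β, the effective per-period discount factor is βp.
Grim-trigger IC: βp ≥ (21−17)/(21−9) = 1/3.
So p ≥ (1/3)/(9/10) = 10/27.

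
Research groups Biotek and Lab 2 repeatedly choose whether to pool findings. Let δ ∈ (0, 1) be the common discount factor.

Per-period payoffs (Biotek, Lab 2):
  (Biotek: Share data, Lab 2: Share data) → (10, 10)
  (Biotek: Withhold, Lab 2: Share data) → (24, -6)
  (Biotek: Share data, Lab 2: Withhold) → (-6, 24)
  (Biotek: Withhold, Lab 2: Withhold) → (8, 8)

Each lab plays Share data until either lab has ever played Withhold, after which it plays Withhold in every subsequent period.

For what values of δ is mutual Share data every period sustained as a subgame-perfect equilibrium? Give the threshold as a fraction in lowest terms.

7/8

Under grim trigger the critical discount factor is (T−C)/(T−P) with T = 24, C = 10, P = 8.
δ* = (24−10)/(24−8) = 14/16 = 7/8.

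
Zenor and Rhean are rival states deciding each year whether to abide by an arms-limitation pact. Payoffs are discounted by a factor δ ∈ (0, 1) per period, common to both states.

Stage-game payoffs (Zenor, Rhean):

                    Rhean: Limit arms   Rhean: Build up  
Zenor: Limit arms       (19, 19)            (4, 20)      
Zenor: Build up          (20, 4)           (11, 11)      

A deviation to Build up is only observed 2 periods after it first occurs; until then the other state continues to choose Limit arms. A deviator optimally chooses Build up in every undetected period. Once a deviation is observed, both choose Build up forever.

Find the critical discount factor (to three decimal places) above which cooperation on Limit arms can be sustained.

0.333

Deviating for the 2 undetected periods gains 20−19 = 1 per period over cooperation, then loses 19−11 = 8 per period forever once punishment starts.
Gain: 1(1 + δ + … + δ^1); loss: 8·δ^2/(1−δ).
No profitable deviation ⇔ 1(1−δ^2) ≤ 8·δ^2, i.e. δ^2 ≥ 1/(1+8) = 1/9.
Hence δ ≥ (1/9)^(1/2) ≈ 0.333.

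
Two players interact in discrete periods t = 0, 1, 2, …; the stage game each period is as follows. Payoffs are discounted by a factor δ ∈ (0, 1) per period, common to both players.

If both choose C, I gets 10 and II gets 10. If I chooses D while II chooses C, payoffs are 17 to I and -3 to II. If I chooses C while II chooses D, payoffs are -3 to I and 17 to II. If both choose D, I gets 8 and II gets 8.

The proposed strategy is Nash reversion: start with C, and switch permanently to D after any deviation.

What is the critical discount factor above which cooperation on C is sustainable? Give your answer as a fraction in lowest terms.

10/(1−δ) ≥ 17 + 8δ/(1−δ)
10 ≥ 17 − 9δ
δ ≥ 7/9.

7/9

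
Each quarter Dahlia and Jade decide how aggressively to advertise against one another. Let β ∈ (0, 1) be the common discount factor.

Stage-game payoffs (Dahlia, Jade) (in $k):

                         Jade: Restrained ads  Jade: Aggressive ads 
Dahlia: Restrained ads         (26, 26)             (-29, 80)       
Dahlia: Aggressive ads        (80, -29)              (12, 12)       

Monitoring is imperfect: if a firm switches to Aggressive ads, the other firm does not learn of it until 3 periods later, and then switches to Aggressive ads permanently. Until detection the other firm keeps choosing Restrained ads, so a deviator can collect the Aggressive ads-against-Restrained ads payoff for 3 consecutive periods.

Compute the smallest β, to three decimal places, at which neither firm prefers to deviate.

0.926

A deviator earns 80 for 3 periods, then 12 forever; cooperating earns 26 forever. Multiplying the IC by (1−β):
26 ≥ 80(1−β^3) + 12β^3, so 68·β^3 ≥ 54 and β^3 ≥ 27/34.
β ≥ (27/34)^(1/3) ≈ 0.926.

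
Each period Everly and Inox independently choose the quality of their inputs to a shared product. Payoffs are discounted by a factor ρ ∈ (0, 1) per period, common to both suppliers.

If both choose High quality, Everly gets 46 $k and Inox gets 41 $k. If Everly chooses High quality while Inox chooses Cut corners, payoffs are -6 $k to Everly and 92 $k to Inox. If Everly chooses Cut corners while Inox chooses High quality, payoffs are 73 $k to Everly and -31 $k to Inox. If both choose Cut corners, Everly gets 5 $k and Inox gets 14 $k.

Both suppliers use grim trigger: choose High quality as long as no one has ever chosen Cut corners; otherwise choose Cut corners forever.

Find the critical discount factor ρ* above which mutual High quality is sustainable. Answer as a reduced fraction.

17/26

Everly: cooperation gives 46 each period; deviation gives 73 once then 5 forever.
  46/(1−ρ) ≥ 73 + 5ρ/(1−ρ) ⇒ ρ ≥ 27/68.
Inox: cooperation gives 41 each period; deviation gives 92 once then 14 forever.
  ρ ≥ 51/78 = 17/26.
Both must hold, so the binding constraint is Inox's: ρ ≥ 17/26.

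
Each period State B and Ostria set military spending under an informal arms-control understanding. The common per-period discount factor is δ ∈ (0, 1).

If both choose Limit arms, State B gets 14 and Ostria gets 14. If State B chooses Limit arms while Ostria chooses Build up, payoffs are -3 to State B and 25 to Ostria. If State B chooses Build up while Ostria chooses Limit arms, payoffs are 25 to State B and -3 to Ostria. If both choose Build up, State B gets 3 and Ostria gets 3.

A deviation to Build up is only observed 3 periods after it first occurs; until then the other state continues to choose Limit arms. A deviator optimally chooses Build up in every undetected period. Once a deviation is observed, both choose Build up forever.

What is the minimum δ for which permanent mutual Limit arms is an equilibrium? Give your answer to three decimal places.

0.794

A deviator earns 25 for 3 periods, then 3 forever; cooperating earns 14 forever. Multiplying the IC by (1−δ):
14 ≥ 25(1−δ^3) + 3δ^3, so 22·δ^3 ≥ 11 and δ^3 ≥ 1/2.
δ ≥ (1/2)^(1/3) ≈ 0.794.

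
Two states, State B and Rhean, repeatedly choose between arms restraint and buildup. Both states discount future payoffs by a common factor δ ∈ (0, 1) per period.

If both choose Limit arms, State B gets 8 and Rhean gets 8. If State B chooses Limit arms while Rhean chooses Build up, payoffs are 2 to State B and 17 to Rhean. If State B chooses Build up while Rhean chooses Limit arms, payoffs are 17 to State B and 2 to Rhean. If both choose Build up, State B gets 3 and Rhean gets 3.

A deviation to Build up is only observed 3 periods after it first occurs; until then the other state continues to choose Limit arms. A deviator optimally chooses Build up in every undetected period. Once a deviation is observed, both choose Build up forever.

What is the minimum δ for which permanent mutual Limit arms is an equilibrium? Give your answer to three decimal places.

0.863

Deviating for the 3 undetected periods gains 17−8 = 9 per period over cooperation, then loses 8−3 = 5 per period forever once punishment starts.
Gain: 9(1 + δ + … + δ^2); loss: 5·δ^3/(1−δ).
No profitable deviation ⇔ 9(1−δ^3) ≤ 5·δ^3, i.e. δ^3 ≥ 9/(9+5) = 9/14.
Hence δ ≥ (9/14)^(1/3) ≈ 0.863.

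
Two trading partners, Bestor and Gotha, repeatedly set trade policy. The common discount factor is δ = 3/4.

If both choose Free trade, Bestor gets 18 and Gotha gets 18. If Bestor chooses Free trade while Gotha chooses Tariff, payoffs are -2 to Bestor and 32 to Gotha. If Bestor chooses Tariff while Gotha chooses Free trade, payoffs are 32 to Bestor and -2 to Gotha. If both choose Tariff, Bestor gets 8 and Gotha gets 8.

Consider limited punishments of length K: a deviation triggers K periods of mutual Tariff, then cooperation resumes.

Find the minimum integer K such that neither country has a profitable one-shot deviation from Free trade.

3

Need Σ_{k=1}^{K} δ^k ≥ (32−18)/(18−8) = 1.4000 at δ = 3/4.
At K = 2 the sum is 1.3125 < 1.4000; at K = 3 it is 1.7344 ≥ 1.4000.
So the minimum punishment length is K = 3.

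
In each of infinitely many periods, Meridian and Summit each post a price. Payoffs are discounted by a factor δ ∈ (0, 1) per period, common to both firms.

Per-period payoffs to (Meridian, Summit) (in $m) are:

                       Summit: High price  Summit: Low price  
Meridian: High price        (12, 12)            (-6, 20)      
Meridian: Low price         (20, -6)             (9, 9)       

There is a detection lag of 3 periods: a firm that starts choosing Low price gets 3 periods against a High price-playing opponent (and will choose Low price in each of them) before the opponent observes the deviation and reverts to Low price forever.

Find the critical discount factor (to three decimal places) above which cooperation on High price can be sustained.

The best deviation is to choose Low price for all 3 undetected periods, earning 20 each, then 9 forever once detected.
Deviation value: 20(1−δ^3)/(1−δ) + 9δ^3/(1−δ); cooperation value: 12/(1−δ).
IC: 12 ≥ 20(1−δ^3) + 9δ^3 = 20 − 11δ^3.
So δ^3 ≥ 8/11, giving δ ≥ (8/11)^(1/3) ≈ 0.899.

0.899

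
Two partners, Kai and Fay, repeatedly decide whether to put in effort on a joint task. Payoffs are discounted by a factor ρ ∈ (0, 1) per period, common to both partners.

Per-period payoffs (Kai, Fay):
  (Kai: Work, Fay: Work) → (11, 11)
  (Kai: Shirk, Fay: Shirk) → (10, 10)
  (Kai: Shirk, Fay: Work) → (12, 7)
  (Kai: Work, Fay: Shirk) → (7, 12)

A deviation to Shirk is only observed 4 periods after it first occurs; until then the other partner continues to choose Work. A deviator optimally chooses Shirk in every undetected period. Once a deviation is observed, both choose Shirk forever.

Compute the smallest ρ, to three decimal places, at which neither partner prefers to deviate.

Deviating for the 4 undetected periods gains 12−11 = 1 per period over cooperation, then loses 11−10 = 1 per period forever once punishment starts.
Gain: 1(1 + ρ + … + ρ^3); loss: 1·ρ^4/(1−ρ).
No profitable deviation ⇔ 1(1−ρ^4) ≤ 1·ρ^4, i.e. ρ^4 ≥ 1/(1+1) = 1/2.
Hence ρ ≥ (1/2)^(1/4) ≈ 0.841.

0.841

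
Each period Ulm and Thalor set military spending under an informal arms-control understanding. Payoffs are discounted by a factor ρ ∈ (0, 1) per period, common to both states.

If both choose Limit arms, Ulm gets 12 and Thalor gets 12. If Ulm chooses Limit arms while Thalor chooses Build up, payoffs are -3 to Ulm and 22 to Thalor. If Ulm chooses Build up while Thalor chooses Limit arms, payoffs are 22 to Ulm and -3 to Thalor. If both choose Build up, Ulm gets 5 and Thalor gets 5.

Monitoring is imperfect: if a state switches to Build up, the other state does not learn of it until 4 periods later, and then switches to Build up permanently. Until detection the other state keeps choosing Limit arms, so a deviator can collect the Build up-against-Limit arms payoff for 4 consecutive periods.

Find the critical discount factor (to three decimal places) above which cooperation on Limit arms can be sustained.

A deviator earns 22 for 4 periods, then 5 forever; cooperating earns 12 forever. Multiplying the IC by (1−ρ):
12 ≥ 22(1−ρ^4) + 5ρ^4, so 17·ρ^4 ≥ 10 and ρ^4 ≥ 10/17.
ρ ≥ (10/17)^(1/4) ≈ 0.876.

0.876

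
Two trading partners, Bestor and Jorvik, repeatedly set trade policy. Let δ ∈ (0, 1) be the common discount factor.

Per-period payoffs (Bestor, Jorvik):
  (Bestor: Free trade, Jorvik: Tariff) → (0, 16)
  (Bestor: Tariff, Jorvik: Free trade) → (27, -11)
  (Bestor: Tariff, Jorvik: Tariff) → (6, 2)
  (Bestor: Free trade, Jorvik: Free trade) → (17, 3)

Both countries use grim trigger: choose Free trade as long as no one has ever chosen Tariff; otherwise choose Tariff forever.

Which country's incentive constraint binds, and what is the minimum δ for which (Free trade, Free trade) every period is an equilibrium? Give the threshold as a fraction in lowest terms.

Jorvik; δ ≥ 13/14

Bestor: cooperation gives 17 each period; deviation gives 27 once then 6 forever.
  17/(1−δ) ≥ 27 + 6δ/(1−δ) ⇒ δ ≥ 10/21.
Jorvik: cooperation gives 3 each period; deviation gives 16 once then 2 forever.
  δ ≥ 13/14.
Both must hold, so the binding constraint is Jorvik's: δ ≥ 13/14.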